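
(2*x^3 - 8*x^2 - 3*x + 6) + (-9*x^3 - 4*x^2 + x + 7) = -7*x^3 - 12*x^2 - 2*x + 13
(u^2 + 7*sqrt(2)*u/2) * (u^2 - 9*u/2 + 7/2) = u^4 - 9*u^3/2 + 7*sqrt(2)*u^3/2 - 63*sqrt(2)*u^2/4 + 7*u^2/2 + 49*sqrt(2)*u/4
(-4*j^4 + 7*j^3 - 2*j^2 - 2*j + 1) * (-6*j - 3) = 24*j^5 - 30*j^4 - 9*j^3 + 18*j^2 - 3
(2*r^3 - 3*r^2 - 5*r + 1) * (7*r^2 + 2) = 14*r^5 - 21*r^4 - 31*r^3 + r^2 - 10*r + 2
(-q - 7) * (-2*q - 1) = 2*q^2 + 15*q + 7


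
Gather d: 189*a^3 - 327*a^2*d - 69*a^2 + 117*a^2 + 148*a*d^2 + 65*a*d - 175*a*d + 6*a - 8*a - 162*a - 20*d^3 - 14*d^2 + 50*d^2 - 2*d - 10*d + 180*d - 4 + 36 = 189*a^3 + 48*a^2 - 164*a - 20*d^3 + d^2*(148*a + 36) + d*(-327*a^2 - 110*a + 168) + 32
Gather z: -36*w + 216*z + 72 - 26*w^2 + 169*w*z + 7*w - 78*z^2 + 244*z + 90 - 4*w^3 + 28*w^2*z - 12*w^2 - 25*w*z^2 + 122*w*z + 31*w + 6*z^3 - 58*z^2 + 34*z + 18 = -4*w^3 - 38*w^2 + 2*w + 6*z^3 + z^2*(-25*w - 136) + z*(28*w^2 + 291*w + 494) + 180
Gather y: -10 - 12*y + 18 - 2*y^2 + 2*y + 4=-2*y^2 - 10*y + 12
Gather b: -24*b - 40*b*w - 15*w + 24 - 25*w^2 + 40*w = b*(-40*w - 24) - 25*w^2 + 25*w + 24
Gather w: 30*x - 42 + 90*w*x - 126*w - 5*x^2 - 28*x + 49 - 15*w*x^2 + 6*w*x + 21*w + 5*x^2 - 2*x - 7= w*(-15*x^2 + 96*x - 105)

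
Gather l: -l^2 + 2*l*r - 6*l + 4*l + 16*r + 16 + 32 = -l^2 + l*(2*r - 2) + 16*r + 48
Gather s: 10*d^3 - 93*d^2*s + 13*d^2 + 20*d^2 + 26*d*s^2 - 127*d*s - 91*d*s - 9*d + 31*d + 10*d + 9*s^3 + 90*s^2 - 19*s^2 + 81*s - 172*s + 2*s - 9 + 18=10*d^3 + 33*d^2 + 32*d + 9*s^3 + s^2*(26*d + 71) + s*(-93*d^2 - 218*d - 89) + 9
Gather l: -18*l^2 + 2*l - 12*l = -18*l^2 - 10*l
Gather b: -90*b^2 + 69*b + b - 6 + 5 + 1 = -90*b^2 + 70*b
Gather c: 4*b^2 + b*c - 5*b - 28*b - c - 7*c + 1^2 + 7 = 4*b^2 - 33*b + c*(b - 8) + 8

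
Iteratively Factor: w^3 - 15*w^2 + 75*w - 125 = (w - 5)*(w^2 - 10*w + 25) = (w - 5)^2*(w - 5)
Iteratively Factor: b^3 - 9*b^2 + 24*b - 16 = (b - 4)*(b^2 - 5*b + 4) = (b - 4)*(b - 1)*(b - 4)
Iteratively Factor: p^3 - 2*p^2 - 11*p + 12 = (p - 4)*(p^2 + 2*p - 3) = (p - 4)*(p + 3)*(p - 1)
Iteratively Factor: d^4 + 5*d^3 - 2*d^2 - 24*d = (d + 4)*(d^3 + d^2 - 6*d) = d*(d + 4)*(d^2 + d - 6) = d*(d - 2)*(d + 4)*(d + 3)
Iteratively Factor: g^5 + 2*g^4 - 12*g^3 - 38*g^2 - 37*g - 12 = (g - 4)*(g^4 + 6*g^3 + 12*g^2 + 10*g + 3) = (g - 4)*(g + 1)*(g^3 + 5*g^2 + 7*g + 3) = (g - 4)*(g + 1)^2*(g^2 + 4*g + 3) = (g - 4)*(g + 1)^2*(g + 3)*(g + 1)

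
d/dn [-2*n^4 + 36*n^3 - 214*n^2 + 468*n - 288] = -8*n^3 + 108*n^2 - 428*n + 468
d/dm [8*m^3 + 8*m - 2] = 24*m^2 + 8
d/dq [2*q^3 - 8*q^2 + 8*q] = 6*q^2 - 16*q + 8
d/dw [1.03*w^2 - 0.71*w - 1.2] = 2.06*w - 0.71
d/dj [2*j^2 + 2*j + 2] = 4*j + 2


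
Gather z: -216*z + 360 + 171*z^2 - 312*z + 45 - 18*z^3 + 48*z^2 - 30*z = -18*z^3 + 219*z^2 - 558*z + 405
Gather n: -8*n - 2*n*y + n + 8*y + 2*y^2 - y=n*(-2*y - 7) + 2*y^2 + 7*y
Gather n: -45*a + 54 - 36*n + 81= -45*a - 36*n + 135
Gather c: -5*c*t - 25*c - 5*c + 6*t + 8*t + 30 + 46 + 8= c*(-5*t - 30) + 14*t + 84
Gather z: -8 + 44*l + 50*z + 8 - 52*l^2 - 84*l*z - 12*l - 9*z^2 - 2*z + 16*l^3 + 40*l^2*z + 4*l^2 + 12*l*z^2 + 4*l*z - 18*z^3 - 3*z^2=16*l^3 - 48*l^2 + 32*l - 18*z^3 + z^2*(12*l - 12) + z*(40*l^2 - 80*l + 48)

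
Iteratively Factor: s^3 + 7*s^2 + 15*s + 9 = (s + 3)*(s^2 + 4*s + 3) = (s + 1)*(s + 3)*(s + 3)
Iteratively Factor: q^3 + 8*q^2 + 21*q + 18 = (q + 3)*(q^2 + 5*q + 6) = (q + 2)*(q + 3)*(q + 3)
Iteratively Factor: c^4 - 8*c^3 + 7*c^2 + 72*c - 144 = (c - 3)*(c^3 - 5*c^2 - 8*c + 48) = (c - 4)*(c - 3)*(c^2 - c - 12) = (c - 4)*(c - 3)*(c + 3)*(c - 4)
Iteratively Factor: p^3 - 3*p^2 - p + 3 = (p - 1)*(p^2 - 2*p - 3) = (p - 1)*(p + 1)*(p - 3)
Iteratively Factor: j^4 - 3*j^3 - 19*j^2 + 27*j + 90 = (j - 3)*(j^3 - 19*j - 30) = (j - 3)*(j + 3)*(j^2 - 3*j - 10) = (j - 5)*(j - 3)*(j + 3)*(j + 2)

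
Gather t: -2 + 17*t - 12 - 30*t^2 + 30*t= -30*t^2 + 47*t - 14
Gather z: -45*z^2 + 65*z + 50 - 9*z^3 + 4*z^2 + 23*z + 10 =-9*z^3 - 41*z^2 + 88*z + 60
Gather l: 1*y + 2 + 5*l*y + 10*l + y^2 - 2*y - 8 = l*(5*y + 10) + y^2 - y - 6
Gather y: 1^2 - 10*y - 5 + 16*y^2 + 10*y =16*y^2 - 4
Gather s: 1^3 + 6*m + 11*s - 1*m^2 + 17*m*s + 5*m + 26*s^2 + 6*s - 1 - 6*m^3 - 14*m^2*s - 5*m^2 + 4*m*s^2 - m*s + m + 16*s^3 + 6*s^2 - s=-6*m^3 - 6*m^2 + 12*m + 16*s^3 + s^2*(4*m + 32) + s*(-14*m^2 + 16*m + 16)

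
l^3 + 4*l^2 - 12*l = l*(l - 2)*(l + 6)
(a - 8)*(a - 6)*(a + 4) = a^3 - 10*a^2 - 8*a + 192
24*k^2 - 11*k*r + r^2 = (-8*k + r)*(-3*k + r)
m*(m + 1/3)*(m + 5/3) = m^3 + 2*m^2 + 5*m/9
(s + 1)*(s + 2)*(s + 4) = s^3 + 7*s^2 + 14*s + 8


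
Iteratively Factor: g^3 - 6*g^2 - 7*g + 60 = (g - 4)*(g^2 - 2*g - 15) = (g - 5)*(g - 4)*(g + 3)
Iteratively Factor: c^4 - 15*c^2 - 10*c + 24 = (c + 2)*(c^3 - 2*c^2 - 11*c + 12) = (c + 2)*(c + 3)*(c^2 - 5*c + 4) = (c - 4)*(c + 2)*(c + 3)*(c - 1)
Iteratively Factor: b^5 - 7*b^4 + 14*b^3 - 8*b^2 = (b - 4)*(b^4 - 3*b^3 + 2*b^2) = (b - 4)*(b - 2)*(b^3 - b^2) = b*(b - 4)*(b - 2)*(b^2 - b) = b^2*(b - 4)*(b - 2)*(b - 1)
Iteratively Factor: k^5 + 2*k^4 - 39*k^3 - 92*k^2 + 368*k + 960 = (k + 4)*(k^4 - 2*k^3 - 31*k^2 + 32*k + 240) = (k + 4)^2*(k^3 - 6*k^2 - 7*k + 60) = (k + 3)*(k + 4)^2*(k^2 - 9*k + 20) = (k - 5)*(k + 3)*(k + 4)^2*(k - 4)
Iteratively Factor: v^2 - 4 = (v - 2)*(v + 2)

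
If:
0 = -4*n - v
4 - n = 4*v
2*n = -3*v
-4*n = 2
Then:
No Solution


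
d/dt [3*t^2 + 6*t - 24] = 6*t + 6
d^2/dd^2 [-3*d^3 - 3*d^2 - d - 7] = -18*d - 6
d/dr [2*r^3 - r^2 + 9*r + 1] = 6*r^2 - 2*r + 9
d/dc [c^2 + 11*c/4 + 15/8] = 2*c + 11/4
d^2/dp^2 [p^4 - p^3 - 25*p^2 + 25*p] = 12*p^2 - 6*p - 50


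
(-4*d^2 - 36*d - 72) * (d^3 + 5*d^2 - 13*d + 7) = -4*d^5 - 56*d^4 - 200*d^3 + 80*d^2 + 684*d - 504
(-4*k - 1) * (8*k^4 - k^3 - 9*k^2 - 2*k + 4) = -32*k^5 - 4*k^4 + 37*k^3 + 17*k^2 - 14*k - 4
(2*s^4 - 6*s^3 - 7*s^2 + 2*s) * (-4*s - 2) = -8*s^5 + 20*s^4 + 40*s^3 + 6*s^2 - 4*s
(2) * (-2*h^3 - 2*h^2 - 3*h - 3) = -4*h^3 - 4*h^2 - 6*h - 6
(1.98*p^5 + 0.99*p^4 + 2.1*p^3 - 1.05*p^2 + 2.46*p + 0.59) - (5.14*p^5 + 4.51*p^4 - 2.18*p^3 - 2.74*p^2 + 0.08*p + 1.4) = -3.16*p^5 - 3.52*p^4 + 4.28*p^3 + 1.69*p^2 + 2.38*p - 0.81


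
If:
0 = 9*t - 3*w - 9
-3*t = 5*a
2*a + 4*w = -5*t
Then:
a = -36/79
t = 60/79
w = -57/79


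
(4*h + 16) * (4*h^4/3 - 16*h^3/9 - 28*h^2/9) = 16*h^5/3 + 128*h^4/9 - 368*h^3/9 - 448*h^2/9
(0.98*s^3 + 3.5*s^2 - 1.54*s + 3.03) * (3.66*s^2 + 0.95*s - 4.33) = 3.5868*s^5 + 13.741*s^4 - 6.5548*s^3 - 5.5282*s^2 + 9.5467*s - 13.1199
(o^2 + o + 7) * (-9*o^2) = -9*o^4 - 9*o^3 - 63*o^2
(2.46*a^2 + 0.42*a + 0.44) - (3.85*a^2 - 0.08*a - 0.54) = -1.39*a^2 + 0.5*a + 0.98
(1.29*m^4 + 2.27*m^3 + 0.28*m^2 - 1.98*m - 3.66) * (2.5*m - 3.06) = 3.225*m^5 + 1.7276*m^4 - 6.2462*m^3 - 5.8068*m^2 - 3.0912*m + 11.1996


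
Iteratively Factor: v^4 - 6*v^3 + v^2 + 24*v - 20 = (v - 2)*(v^3 - 4*v^2 - 7*v + 10) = (v - 2)*(v - 1)*(v^2 - 3*v - 10) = (v - 2)*(v - 1)*(v + 2)*(v - 5)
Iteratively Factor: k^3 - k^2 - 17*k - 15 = (k + 1)*(k^2 - 2*k - 15) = (k + 1)*(k + 3)*(k - 5)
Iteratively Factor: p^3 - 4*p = (p)*(p^2 - 4) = p*(p + 2)*(p - 2)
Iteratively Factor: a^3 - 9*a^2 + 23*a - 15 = (a - 3)*(a^2 - 6*a + 5) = (a - 5)*(a - 3)*(a - 1)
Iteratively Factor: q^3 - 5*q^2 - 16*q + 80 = (q - 4)*(q^2 - q - 20) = (q - 4)*(q + 4)*(q - 5)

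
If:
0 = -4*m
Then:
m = 0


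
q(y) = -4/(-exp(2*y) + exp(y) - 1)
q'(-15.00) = 0.00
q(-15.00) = 4.00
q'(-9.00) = 0.00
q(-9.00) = 4.00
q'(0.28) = -4.28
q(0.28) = 2.80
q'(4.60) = -0.00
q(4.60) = 0.00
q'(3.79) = -0.00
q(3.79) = 0.00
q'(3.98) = -0.00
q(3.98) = 0.00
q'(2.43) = -0.07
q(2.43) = 0.03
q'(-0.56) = -0.57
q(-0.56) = 5.30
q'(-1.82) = 0.59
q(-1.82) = 4.63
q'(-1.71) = 0.64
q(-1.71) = 4.70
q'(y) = -4*(2*exp(2*y) - exp(y))/(-exp(2*y) + exp(y) - 1)^2 = (4 - 8*exp(y))*exp(y)/(exp(2*y) - exp(y) + 1)^2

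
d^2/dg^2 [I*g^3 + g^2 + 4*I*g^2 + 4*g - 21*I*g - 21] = 6*I*g + 2 + 8*I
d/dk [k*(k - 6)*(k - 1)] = 3*k^2 - 14*k + 6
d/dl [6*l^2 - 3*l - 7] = 12*l - 3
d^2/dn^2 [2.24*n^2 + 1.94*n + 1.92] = 4.48000000000000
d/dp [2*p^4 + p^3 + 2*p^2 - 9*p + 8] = 8*p^3 + 3*p^2 + 4*p - 9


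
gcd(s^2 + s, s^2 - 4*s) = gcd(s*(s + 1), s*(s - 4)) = s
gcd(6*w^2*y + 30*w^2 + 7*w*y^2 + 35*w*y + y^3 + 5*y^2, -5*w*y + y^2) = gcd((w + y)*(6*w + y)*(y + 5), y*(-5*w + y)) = 1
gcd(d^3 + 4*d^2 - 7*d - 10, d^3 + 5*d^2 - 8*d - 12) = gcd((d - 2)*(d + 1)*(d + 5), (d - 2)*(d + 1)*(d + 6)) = d^2 - d - 2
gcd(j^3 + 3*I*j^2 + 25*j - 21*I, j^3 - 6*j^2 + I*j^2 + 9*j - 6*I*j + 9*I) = 1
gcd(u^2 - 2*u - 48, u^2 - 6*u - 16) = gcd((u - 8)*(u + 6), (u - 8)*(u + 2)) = u - 8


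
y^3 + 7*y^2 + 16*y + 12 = (y + 2)^2*(y + 3)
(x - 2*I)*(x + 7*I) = x^2 + 5*I*x + 14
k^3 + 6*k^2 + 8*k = k*(k + 2)*(k + 4)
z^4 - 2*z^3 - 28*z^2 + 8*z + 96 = (z - 6)*(z - 2)*(z + 2)*(z + 4)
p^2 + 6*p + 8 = (p + 2)*(p + 4)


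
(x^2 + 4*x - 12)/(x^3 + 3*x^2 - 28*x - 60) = (x - 2)/(x^2 - 3*x - 10)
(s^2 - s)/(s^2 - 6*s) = (s - 1)/(s - 6)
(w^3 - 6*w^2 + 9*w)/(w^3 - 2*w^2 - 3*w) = (w - 3)/(w + 1)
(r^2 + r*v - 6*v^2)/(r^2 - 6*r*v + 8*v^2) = (r + 3*v)/(r - 4*v)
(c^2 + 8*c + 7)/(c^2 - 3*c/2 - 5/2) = 2*(c + 7)/(2*c - 5)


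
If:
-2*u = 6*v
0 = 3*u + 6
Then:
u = -2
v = 2/3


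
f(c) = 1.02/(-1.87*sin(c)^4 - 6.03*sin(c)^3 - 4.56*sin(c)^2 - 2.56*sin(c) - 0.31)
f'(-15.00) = -3.06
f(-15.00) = 1.36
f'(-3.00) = -2988.63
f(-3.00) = -43.70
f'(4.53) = -0.23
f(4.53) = 0.57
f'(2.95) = -4.94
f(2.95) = -1.01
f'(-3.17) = -19.34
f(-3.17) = -2.64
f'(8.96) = -1.12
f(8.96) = -0.34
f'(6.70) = 1.40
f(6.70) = -0.40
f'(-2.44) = -3.13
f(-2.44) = 1.38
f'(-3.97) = -0.26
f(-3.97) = -0.13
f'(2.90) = -3.60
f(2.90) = -0.80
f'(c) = 1.02*(7.48*sin(c)^3*cos(c) + 18.09*sin(c)^2*cos(c) + 9.12*sin(c)*cos(c) + 2.56*cos(c))/(-1.87*sin(c)^4 - 6.03*sin(c)^3 - 4.56*sin(c)^2 - 2.56*sin(c) - 0.31)^2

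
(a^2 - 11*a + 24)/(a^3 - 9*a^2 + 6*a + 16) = (a - 3)/(a^2 - a - 2)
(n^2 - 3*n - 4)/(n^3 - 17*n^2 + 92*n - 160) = (n + 1)/(n^2 - 13*n + 40)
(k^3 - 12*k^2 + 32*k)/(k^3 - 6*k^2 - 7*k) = (-k^2 + 12*k - 32)/(-k^2 + 6*k + 7)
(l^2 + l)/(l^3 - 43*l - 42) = l/(l^2 - l - 42)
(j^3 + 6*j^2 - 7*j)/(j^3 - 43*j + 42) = j/(j - 6)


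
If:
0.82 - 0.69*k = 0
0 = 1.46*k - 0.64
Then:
No Solution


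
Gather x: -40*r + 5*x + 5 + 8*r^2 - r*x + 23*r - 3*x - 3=8*r^2 - 17*r + x*(2 - r) + 2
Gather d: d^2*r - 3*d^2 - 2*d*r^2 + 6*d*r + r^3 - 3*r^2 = d^2*(r - 3) + d*(-2*r^2 + 6*r) + r^3 - 3*r^2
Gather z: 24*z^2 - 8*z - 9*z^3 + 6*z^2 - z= -9*z^3 + 30*z^2 - 9*z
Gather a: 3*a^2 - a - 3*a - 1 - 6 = 3*a^2 - 4*a - 7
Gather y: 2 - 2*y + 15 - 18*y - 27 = -20*y - 10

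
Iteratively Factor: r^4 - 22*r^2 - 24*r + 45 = (r - 5)*(r^3 + 5*r^2 + 3*r - 9) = (r - 5)*(r + 3)*(r^2 + 2*r - 3) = (r - 5)*(r + 3)^2*(r - 1)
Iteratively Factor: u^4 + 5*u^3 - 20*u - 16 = (u - 2)*(u^3 + 7*u^2 + 14*u + 8) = (u - 2)*(u + 1)*(u^2 + 6*u + 8) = (u - 2)*(u + 1)*(u + 2)*(u + 4)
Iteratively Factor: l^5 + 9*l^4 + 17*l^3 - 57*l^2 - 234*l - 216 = (l + 3)*(l^4 + 6*l^3 - l^2 - 54*l - 72) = (l - 3)*(l + 3)*(l^3 + 9*l^2 + 26*l + 24) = (l - 3)*(l + 2)*(l + 3)*(l^2 + 7*l + 12) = (l - 3)*(l + 2)*(l + 3)*(l + 4)*(l + 3)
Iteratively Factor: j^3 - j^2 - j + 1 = (j - 1)*(j^2 - 1) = (j - 1)*(j + 1)*(j - 1)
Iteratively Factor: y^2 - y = (y)*(y - 1)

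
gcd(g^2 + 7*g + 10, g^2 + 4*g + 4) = g + 2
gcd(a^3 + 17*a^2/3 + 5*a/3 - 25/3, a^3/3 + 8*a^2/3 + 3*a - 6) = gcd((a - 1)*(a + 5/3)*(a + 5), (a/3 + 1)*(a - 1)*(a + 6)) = a - 1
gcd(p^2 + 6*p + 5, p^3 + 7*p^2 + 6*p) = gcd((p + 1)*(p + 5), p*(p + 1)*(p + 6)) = p + 1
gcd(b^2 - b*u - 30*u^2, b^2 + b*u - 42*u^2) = -b + 6*u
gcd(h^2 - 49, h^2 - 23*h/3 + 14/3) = h - 7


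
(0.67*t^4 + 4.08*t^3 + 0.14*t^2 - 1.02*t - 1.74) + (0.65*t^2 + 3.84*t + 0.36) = 0.67*t^4 + 4.08*t^3 + 0.79*t^2 + 2.82*t - 1.38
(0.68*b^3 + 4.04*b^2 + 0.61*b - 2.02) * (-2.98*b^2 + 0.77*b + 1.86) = -2.0264*b^5 - 11.5156*b^4 + 2.5578*b^3 + 14.0037*b^2 - 0.4208*b - 3.7572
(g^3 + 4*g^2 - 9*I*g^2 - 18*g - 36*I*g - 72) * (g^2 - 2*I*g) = g^5 + 4*g^4 - 11*I*g^4 - 36*g^3 - 44*I*g^3 - 144*g^2 + 36*I*g^2 + 144*I*g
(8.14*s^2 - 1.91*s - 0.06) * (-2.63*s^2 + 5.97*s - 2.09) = -21.4082*s^4 + 53.6191*s^3 - 28.2575*s^2 + 3.6337*s + 0.1254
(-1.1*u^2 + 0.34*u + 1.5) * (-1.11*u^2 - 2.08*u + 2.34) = 1.221*u^4 + 1.9106*u^3 - 4.9462*u^2 - 2.3244*u + 3.51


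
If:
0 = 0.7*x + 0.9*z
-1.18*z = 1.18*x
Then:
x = 0.00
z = 0.00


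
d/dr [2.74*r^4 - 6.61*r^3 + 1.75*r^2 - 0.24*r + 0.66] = 10.96*r^3 - 19.83*r^2 + 3.5*r - 0.24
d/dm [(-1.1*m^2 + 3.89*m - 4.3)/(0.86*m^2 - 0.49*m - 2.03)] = (-2.8064*m^2 + 11.862*m - 10.0037)/(0.7396*m^4 - 0.8428*m^3 - 3.2515*m^2 + 1.9894*m + 4.1209)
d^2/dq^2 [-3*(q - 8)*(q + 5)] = -6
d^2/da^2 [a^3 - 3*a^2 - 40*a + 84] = 6*a - 6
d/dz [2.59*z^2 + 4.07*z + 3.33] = 5.18*z + 4.07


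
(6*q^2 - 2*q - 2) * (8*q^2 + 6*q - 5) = 48*q^4 + 20*q^3 - 58*q^2 - 2*q + 10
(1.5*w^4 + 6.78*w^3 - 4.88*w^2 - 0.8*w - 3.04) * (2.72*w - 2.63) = 4.08*w^5 + 14.4966*w^4 - 31.105*w^3 + 10.6584*w^2 - 6.1648*w + 7.9952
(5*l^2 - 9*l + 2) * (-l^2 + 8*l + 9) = -5*l^4 + 49*l^3 - 29*l^2 - 65*l + 18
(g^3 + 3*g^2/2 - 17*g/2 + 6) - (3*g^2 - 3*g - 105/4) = g^3 - 3*g^2/2 - 11*g/2 + 129/4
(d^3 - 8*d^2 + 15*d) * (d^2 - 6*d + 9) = d^5 - 14*d^4 + 72*d^3 - 162*d^2 + 135*d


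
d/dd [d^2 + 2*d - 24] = 2*d + 2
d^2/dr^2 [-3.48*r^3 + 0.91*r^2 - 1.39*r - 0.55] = 1.82 - 20.88*r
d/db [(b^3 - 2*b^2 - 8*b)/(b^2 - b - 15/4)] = 4*(4*b^4 - 8*b^3 - 5*b^2 + 60*b + 120)/(16*b^4 - 32*b^3 - 104*b^2 + 120*b + 225)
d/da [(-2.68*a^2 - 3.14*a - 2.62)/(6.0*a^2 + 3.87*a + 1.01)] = (8.4684*a^2 + 26.0264*a + 6.968)/(36.0*a^4 + 46.44*a^3 + 27.0969*a^2 + 7.8174*a + 1.0201)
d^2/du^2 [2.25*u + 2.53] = 0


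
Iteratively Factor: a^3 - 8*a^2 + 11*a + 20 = (a + 1)*(a^2 - 9*a + 20) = (a - 5)*(a + 1)*(a - 4)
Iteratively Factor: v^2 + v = (v)*(v + 1)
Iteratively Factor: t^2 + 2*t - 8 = (t + 4)*(t - 2)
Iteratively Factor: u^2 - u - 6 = (u + 2)*(u - 3)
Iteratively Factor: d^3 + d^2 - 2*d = (d + 2)*(d^2 - d) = d*(d + 2)*(d - 1)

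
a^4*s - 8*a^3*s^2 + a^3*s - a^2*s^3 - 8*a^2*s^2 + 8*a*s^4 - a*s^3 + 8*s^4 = (a - 8*s)*(a - s)*(a + s)*(a*s + s)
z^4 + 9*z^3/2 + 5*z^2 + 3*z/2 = z*(z + 1/2)*(z + 1)*(z + 3)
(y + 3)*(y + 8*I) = y^2 + 3*y + 8*I*y + 24*I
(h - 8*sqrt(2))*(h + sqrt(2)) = h^2 - 7*sqrt(2)*h - 16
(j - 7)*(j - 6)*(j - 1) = j^3 - 14*j^2 + 55*j - 42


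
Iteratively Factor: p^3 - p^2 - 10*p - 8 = (p + 2)*(p^2 - 3*p - 4) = (p + 1)*(p + 2)*(p - 4)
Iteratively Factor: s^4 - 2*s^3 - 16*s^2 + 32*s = (s - 4)*(s^3 + 2*s^2 - 8*s) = (s - 4)*(s + 4)*(s^2 - 2*s) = s*(s - 4)*(s + 4)*(s - 2)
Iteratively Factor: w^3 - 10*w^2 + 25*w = (w - 5)*(w^2 - 5*w) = (w - 5)^2*(w)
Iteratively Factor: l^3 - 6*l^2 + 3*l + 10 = (l - 5)*(l^2 - l - 2) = (l - 5)*(l - 2)*(l + 1)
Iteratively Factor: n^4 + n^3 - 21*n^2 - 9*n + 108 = (n + 4)*(n^3 - 3*n^2 - 9*n + 27) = (n - 3)*(n + 4)*(n^2 - 9) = (n - 3)^2*(n + 4)*(n + 3)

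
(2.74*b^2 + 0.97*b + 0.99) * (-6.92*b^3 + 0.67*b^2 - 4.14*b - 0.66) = -18.9608*b^5 - 4.8766*b^4 - 17.5445*b^3 - 5.1609*b^2 - 4.7388*b - 0.6534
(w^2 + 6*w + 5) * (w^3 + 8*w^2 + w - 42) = w^5 + 14*w^4 + 54*w^3 + 4*w^2 - 247*w - 210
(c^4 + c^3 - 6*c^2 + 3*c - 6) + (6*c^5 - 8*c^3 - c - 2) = 6*c^5 + c^4 - 7*c^3 - 6*c^2 + 2*c - 8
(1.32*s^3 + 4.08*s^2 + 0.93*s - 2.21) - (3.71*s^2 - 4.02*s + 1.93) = 1.32*s^3 + 0.37*s^2 + 4.95*s - 4.14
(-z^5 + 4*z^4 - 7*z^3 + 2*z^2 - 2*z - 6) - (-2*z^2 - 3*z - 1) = -z^5 + 4*z^4 - 7*z^3 + 4*z^2 + z - 5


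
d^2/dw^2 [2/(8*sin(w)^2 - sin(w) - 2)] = 2*(256*sin(w)^4 - 24*sin(w)^3 - 319*sin(w)^2 + 46*sin(w) - 34)/(-8*sin(w)^2 + sin(w) + 2)^3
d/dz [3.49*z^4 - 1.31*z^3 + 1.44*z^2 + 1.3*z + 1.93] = 13.96*z^3 - 3.93*z^2 + 2.88*z + 1.3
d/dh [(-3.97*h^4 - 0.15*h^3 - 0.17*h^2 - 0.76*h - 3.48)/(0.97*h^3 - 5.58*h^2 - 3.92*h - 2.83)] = (-3.8509*h^6 + 44.3052*h^5 + 47.6891*h^4 + 47.5908*h^3 + 7.8259*h^2 - 37.8746*h - 11.4908)/(0.9409*h^6 - 10.8252*h^5 + 23.5316*h^4 + 38.257*h^3 + 46.9492*h^2 + 22.1872*h + 8.0089)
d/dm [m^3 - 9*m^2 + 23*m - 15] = 3*m^2 - 18*m + 23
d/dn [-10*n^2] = -20*n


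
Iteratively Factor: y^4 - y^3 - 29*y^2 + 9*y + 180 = (y - 3)*(y^3 + 2*y^2 - 23*y - 60) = (y - 5)*(y - 3)*(y^2 + 7*y + 12) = (y - 5)*(y - 3)*(y + 3)*(y + 4)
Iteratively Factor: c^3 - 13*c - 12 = (c + 1)*(c^2 - c - 12) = (c - 4)*(c + 1)*(c + 3)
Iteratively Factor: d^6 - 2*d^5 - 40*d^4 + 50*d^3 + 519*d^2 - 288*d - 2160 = (d - 4)*(d^5 + 2*d^4 - 32*d^3 - 78*d^2 + 207*d + 540) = (d - 4)*(d + 3)*(d^4 - d^3 - 29*d^2 + 9*d + 180) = (d - 4)*(d - 3)*(d + 3)*(d^3 + 2*d^2 - 23*d - 60) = (d - 5)*(d - 4)*(d - 3)*(d + 3)*(d^2 + 7*d + 12) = (d - 5)*(d - 4)*(d - 3)*(d + 3)^2*(d + 4)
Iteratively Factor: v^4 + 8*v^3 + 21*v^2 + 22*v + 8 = (v + 1)*(v^3 + 7*v^2 + 14*v + 8) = (v + 1)*(v + 2)*(v^2 + 5*v + 4) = (v + 1)*(v + 2)*(v + 4)*(v + 1)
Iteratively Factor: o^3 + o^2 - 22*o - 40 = (o - 5)*(o^2 + 6*o + 8) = (o - 5)*(o + 2)*(o + 4)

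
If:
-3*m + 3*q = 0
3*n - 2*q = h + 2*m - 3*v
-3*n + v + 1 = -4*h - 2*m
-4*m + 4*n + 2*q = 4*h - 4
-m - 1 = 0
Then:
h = -11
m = -1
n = -25/2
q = -1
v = 15/2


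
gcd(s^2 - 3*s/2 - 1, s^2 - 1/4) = s + 1/2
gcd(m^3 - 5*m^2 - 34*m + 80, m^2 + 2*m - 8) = m - 2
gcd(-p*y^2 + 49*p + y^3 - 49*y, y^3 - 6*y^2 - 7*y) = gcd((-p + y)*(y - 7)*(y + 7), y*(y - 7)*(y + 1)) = y - 7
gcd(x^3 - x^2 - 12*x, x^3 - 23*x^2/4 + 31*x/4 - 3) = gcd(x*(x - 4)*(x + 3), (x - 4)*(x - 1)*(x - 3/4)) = x - 4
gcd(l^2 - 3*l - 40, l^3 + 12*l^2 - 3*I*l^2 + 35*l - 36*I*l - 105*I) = l + 5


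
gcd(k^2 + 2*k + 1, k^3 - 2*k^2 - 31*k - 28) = k + 1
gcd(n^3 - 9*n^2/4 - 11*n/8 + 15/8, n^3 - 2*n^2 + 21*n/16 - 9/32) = n - 3/4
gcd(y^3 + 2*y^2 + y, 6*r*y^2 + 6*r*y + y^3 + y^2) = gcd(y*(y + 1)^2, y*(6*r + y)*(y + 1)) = y^2 + y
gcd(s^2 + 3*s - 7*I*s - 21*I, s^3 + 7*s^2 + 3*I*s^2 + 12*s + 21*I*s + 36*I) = s + 3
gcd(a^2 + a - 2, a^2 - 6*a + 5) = a - 1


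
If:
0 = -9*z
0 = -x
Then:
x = 0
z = 0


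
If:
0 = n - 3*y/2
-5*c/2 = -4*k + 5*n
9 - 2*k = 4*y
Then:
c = 36/5 - 31*y/5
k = 9/2 - 2*y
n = 3*y/2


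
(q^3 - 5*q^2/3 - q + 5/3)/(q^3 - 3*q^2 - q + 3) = (q - 5/3)/(q - 3)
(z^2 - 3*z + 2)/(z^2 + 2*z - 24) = (z^2 - 3*z + 2)/(z^2 + 2*z - 24)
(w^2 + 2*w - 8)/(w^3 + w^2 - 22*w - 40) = (w - 2)/(w^2 - 3*w - 10)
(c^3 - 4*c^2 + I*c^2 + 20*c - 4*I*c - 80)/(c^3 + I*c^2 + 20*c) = (c - 4)/c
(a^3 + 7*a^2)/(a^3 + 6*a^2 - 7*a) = a/(a - 1)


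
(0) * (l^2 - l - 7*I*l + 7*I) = 0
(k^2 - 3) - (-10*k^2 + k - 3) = 11*k^2 - k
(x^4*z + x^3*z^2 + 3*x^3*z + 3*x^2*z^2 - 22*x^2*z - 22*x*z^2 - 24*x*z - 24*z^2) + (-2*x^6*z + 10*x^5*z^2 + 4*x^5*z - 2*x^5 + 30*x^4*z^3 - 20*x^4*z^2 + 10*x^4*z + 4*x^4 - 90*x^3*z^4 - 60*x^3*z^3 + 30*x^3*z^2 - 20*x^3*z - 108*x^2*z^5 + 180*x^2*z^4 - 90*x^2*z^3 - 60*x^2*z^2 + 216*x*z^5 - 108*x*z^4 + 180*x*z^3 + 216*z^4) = -2*x^6*z + 10*x^5*z^2 + 4*x^5*z - 2*x^5 + 30*x^4*z^3 - 20*x^4*z^2 + 11*x^4*z + 4*x^4 - 90*x^3*z^4 - 60*x^3*z^3 + 31*x^3*z^2 - 17*x^3*z - 108*x^2*z^5 + 180*x^2*z^4 - 90*x^2*z^3 - 57*x^2*z^2 - 22*x^2*z + 216*x*z^5 - 108*x*z^4 + 180*x*z^3 - 22*x*z^2 - 24*x*z + 216*z^4 - 24*z^2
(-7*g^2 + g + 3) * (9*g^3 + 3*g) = -63*g^5 + 9*g^4 + 6*g^3 + 3*g^2 + 9*g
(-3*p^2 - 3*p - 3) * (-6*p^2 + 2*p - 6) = 18*p^4 + 12*p^3 + 30*p^2 + 12*p + 18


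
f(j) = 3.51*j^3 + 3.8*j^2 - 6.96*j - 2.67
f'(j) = 10.53*j^2 + 7.6*j - 6.96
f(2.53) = 60.89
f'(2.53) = 79.67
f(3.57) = 180.62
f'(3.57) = 154.38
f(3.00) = 105.42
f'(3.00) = 110.61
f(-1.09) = 4.89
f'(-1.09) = -2.73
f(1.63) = 11.28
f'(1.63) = 33.41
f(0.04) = -2.94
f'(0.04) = -6.64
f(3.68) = 198.10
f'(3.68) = 163.61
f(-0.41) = 0.58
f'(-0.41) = -8.31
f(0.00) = -2.67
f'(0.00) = -6.96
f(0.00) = -2.67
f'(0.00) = -6.96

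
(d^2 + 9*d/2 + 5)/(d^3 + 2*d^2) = (d + 5/2)/d^2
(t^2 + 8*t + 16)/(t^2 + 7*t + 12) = (t + 4)/(t + 3)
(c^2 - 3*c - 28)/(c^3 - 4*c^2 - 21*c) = (c + 4)/(c*(c + 3))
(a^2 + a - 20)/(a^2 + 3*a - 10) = (a - 4)/(a - 2)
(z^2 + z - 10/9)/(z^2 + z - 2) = (z^2 + z - 10/9)/(z^2 + z - 2)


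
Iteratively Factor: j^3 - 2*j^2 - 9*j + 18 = (j + 3)*(j^2 - 5*j + 6) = (j - 2)*(j + 3)*(j - 3)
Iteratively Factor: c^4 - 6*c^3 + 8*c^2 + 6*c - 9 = (c - 3)*(c^3 - 3*c^2 - c + 3) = (c - 3)*(c - 1)*(c^2 - 2*c - 3) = (c - 3)*(c - 1)*(c + 1)*(c - 3)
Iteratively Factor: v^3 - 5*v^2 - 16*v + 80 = (v - 4)*(v^2 - v - 20) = (v - 4)*(v + 4)*(v - 5)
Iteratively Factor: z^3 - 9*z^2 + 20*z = (z - 4)*(z^2 - 5*z) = (z - 5)*(z - 4)*(z)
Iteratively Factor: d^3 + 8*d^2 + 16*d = (d + 4)*(d^2 + 4*d) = d*(d + 4)*(d + 4)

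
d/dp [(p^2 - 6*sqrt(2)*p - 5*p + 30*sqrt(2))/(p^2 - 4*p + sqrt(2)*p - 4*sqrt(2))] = (p^2 + 7*sqrt(2)*p^2 - 68*sqrt(2)*p - 12 + 140*sqrt(2))/(p^4 - 8*p^3 + 2*sqrt(2)*p^3 - 16*sqrt(2)*p^2 + 18*p^2 - 16*p + 32*sqrt(2)*p + 32)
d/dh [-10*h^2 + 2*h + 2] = 2 - 20*h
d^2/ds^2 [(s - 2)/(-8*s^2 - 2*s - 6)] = (-(s - 2)*(8*s + 1)^2 + (12*s - 7)*(4*s^2 + s + 3))/(4*s^2 + s + 3)^3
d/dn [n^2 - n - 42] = 2*n - 1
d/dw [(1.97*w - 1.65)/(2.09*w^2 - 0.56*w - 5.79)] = (-4.1173*w^2 + 6.897*w - 12.3303)/(4.3681*w^4 - 2.3408*w^3 - 23.8886*w^2 + 6.4848*w + 33.5241)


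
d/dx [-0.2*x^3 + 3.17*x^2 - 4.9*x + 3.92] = -0.6*x^2 + 6.34*x - 4.9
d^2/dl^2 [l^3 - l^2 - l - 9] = 6*l - 2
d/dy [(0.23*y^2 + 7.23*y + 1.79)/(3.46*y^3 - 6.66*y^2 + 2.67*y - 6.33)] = (-0.7958*y^4 - 50.0316*y^3 + 30.1857*y^2 + 20.931*y - 50.5452)/(11.9716*y^6 - 46.0872*y^5 + 62.832*y^4 - 79.368*y^3 + 91.4445*y^2 - 33.8022*y + 40.0689)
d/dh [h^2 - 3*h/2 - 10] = 2*h - 3/2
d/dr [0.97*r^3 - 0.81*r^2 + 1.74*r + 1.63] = 2.91*r^2 - 1.62*r + 1.74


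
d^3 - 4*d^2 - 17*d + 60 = (d - 5)*(d - 3)*(d + 4)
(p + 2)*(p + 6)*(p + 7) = p^3 + 15*p^2 + 68*p + 84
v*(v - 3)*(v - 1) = v^3 - 4*v^2 + 3*v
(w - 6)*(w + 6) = w^2 - 36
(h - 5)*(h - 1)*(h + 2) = h^3 - 4*h^2 - 7*h + 10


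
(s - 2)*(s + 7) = s^2 + 5*s - 14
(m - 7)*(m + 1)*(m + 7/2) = m^3 - 5*m^2/2 - 28*m - 49/2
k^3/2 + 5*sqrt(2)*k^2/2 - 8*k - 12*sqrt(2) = (k/2 + sqrt(2)/2)*(k - 2*sqrt(2))*(k + 6*sqrt(2))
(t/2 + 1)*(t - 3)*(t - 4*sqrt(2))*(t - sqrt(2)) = t^4/2 - 5*sqrt(2)*t^3/2 - t^3/2 + t^2 + 5*sqrt(2)*t^2/2 - 4*t + 15*sqrt(2)*t - 24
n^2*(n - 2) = n^3 - 2*n^2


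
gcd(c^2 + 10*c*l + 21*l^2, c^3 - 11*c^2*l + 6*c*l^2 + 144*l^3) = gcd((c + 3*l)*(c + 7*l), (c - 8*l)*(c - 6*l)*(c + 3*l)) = c + 3*l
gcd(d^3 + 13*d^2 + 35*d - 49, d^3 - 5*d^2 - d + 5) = d - 1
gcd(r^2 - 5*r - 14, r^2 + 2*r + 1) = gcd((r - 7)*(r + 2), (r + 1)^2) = 1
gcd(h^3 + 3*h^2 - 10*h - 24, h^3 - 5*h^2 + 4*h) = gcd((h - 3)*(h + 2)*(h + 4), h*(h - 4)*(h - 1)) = 1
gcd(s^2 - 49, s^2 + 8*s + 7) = s + 7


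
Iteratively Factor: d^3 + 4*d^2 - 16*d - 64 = (d - 4)*(d^2 + 8*d + 16) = (d - 4)*(d + 4)*(d + 4)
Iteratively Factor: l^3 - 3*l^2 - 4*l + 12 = (l - 3)*(l^2 - 4) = (l - 3)*(l + 2)*(l - 2)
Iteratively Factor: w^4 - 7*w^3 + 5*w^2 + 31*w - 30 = (w + 2)*(w^3 - 9*w^2 + 23*w - 15) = (w - 3)*(w + 2)*(w^2 - 6*w + 5) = (w - 3)*(w - 1)*(w + 2)*(w - 5)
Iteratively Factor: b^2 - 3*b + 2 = (b - 2)*(b - 1)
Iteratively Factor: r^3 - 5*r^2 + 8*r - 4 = (r - 2)*(r^2 - 3*r + 2) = (r - 2)*(r - 1)*(r - 2)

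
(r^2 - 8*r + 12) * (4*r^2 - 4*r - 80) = 4*r^4 - 36*r^3 + 592*r - 960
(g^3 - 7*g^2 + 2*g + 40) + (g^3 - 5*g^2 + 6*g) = 2*g^3 - 12*g^2 + 8*g + 40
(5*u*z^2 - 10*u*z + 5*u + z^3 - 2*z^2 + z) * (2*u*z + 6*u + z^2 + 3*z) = 10*u^2*z^3 + 10*u^2*z^2 - 50*u^2*z + 30*u^2 + 7*u*z^4 + 7*u*z^3 - 35*u*z^2 + 21*u*z + z^5 + z^4 - 5*z^3 + 3*z^2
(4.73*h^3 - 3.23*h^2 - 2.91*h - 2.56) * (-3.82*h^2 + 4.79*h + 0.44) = -18.0686*h^5 + 34.9953*h^4 - 2.2743*h^3 - 5.5809*h^2 - 13.5428*h - 1.1264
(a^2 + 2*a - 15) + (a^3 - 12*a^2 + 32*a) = a^3 - 11*a^2 + 34*a - 15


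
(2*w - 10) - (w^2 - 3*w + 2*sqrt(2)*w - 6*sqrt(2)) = -w^2 - 2*sqrt(2)*w + 5*w - 10 + 6*sqrt(2)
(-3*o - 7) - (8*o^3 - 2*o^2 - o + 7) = -8*o^3 + 2*o^2 - 2*o - 14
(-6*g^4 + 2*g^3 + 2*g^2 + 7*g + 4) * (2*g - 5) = -12*g^5 + 34*g^4 - 6*g^3 + 4*g^2 - 27*g - 20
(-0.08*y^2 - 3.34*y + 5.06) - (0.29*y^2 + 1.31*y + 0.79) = -0.37*y^2 - 4.65*y + 4.27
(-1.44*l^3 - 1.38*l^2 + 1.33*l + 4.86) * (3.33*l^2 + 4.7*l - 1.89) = -4.7952*l^5 - 11.3634*l^4 + 0.6645*l^3 + 25.043*l^2 + 20.3283*l - 9.1854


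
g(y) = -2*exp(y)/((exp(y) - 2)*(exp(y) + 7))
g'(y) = -2*exp(y)/((exp(y) - 2)*(exp(y) + 7)) + 2*exp(2*y)/((exp(y) - 2)*(exp(y) + 7)^2) + 2*exp(2*y)/((exp(y) - 2)^2*(exp(y) + 7))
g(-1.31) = 0.04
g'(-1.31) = 0.05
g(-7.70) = 0.00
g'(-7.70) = 0.00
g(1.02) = -0.73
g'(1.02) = 2.11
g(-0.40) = 0.13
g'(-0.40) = 0.19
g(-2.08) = 0.02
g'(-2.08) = 0.02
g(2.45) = -0.13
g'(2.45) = 0.11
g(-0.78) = 0.08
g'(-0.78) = 0.10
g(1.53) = -0.30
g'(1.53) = 0.35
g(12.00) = 0.00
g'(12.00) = 0.00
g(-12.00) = 0.00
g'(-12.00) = 0.00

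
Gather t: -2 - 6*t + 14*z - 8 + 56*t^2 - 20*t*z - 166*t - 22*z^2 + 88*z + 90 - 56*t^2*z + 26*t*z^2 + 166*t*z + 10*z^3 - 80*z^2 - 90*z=t^2*(56 - 56*z) + t*(26*z^2 + 146*z - 172) + 10*z^3 - 102*z^2 + 12*z + 80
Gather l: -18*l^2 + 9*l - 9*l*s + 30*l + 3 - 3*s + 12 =-18*l^2 + l*(39 - 9*s) - 3*s + 15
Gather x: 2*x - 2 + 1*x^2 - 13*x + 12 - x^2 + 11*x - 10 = 0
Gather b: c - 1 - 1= c - 2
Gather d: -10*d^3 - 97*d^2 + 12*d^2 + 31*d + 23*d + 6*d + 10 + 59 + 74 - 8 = -10*d^3 - 85*d^2 + 60*d + 135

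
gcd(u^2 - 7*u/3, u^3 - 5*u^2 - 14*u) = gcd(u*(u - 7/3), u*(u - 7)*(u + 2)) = u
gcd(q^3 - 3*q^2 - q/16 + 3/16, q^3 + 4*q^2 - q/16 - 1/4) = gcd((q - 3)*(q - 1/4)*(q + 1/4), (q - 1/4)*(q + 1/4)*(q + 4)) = q^2 - 1/16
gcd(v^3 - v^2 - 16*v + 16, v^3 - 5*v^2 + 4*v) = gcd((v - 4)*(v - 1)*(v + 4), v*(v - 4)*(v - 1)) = v^2 - 5*v + 4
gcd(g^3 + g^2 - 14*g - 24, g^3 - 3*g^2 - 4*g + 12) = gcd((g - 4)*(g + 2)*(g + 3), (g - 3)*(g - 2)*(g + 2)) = g + 2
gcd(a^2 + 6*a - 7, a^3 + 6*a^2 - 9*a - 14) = a + 7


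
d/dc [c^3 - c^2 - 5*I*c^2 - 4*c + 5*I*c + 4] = 3*c^2 - 2*c - 10*I*c - 4 + 5*I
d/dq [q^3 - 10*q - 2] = 3*q^2 - 10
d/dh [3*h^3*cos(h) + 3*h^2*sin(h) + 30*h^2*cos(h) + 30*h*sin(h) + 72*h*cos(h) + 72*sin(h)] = -3*h^3*sin(h) - 30*h^2*sin(h) + 12*h^2*cos(h) - 66*h*sin(h) + 90*h*cos(h) + 30*sin(h) + 144*cos(h)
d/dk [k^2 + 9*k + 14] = 2*k + 9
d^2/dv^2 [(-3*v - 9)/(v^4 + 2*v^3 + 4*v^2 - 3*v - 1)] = 6*(-(v + 3)*(4*v^3 + 6*v^2 + 8*v - 3)^2 + (4*v^3 + 6*v^2 + 8*v + 2*(v + 3)*(3*v^2 + 3*v + 2) - 3)*(v^4 + 2*v^3 + 4*v^2 - 3*v - 1))/(v^4 + 2*v^3 + 4*v^2 - 3*v - 1)^3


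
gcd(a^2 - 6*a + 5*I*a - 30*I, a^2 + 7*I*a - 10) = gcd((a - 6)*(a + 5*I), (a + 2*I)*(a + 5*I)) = a + 5*I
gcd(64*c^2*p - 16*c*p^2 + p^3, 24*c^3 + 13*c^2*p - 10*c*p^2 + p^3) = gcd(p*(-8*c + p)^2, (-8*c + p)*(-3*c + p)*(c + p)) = -8*c + p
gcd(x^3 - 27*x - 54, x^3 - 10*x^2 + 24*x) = x - 6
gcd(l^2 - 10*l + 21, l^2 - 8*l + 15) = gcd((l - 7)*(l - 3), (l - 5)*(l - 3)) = l - 3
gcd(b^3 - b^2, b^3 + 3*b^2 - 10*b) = b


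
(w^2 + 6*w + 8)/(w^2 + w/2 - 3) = 2*(w + 4)/(2*w - 3)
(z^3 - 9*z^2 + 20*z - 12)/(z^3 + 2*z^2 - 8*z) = (z^2 - 7*z + 6)/(z*(z + 4))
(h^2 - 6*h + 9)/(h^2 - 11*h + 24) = (h - 3)/(h - 8)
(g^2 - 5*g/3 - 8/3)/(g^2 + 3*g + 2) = (g - 8/3)/(g + 2)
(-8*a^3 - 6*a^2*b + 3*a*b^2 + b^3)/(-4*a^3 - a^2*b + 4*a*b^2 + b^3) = (2*a - b)/(a - b)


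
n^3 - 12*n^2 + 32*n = n*(n - 8)*(n - 4)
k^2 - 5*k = k*(k - 5)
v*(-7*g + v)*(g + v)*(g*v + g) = -7*g^3*v^2 - 7*g^3*v - 6*g^2*v^3 - 6*g^2*v^2 + g*v^4 + g*v^3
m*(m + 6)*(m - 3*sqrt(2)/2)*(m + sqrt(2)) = m^4 - sqrt(2)*m^3/2 + 6*m^3 - 3*sqrt(2)*m^2 - 3*m^2 - 18*m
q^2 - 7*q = q*(q - 7)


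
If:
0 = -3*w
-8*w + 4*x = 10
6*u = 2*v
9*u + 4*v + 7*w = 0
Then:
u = 0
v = 0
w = 0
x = 5/2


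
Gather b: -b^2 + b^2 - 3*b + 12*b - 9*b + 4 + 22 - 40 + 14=0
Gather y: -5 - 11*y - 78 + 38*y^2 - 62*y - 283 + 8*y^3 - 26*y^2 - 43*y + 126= 8*y^3 + 12*y^2 - 116*y - 240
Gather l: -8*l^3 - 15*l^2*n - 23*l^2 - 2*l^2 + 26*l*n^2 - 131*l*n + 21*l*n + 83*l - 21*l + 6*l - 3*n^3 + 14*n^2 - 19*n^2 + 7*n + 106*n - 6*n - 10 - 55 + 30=-8*l^3 + l^2*(-15*n - 25) + l*(26*n^2 - 110*n + 68) - 3*n^3 - 5*n^2 + 107*n - 35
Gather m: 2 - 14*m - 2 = -14*m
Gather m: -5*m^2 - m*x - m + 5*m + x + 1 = -5*m^2 + m*(4 - x) + x + 1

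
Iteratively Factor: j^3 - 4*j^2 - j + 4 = (j + 1)*(j^2 - 5*j + 4) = (j - 1)*(j + 1)*(j - 4)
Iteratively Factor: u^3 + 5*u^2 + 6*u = (u + 2)*(u^2 + 3*u) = u*(u + 2)*(u + 3)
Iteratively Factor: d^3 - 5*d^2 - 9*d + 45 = (d - 5)*(d^2 - 9) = (d - 5)*(d + 3)*(d - 3)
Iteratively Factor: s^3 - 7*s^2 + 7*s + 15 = (s - 5)*(s^2 - 2*s - 3) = (s - 5)*(s - 3)*(s + 1)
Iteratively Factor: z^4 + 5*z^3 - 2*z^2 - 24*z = (z - 2)*(z^3 + 7*z^2 + 12*z) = z*(z - 2)*(z^2 + 7*z + 12) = z*(z - 2)*(z + 3)*(z + 4)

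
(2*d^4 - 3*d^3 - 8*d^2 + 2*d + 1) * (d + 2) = 2*d^5 + d^4 - 14*d^3 - 14*d^2 + 5*d + 2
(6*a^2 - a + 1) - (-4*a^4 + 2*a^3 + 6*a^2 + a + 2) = 4*a^4 - 2*a^3 - 2*a - 1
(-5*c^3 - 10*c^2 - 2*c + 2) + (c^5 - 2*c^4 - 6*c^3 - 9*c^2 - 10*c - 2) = c^5 - 2*c^4 - 11*c^3 - 19*c^2 - 12*c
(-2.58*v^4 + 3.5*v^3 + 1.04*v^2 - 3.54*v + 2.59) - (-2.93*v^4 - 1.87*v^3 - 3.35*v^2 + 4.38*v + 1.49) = 0.35*v^4 + 5.37*v^3 + 4.39*v^2 - 7.92*v + 1.1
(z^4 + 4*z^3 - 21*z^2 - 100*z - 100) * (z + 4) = z^5 + 8*z^4 - 5*z^3 - 184*z^2 - 500*z - 400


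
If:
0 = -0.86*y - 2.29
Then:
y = -2.66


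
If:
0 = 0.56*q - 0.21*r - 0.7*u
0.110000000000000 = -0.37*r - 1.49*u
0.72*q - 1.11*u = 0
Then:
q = -0.10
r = -0.05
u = -0.06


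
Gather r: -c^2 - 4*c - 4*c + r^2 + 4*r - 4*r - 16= -c^2 - 8*c + r^2 - 16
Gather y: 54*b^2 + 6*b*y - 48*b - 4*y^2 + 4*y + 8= 54*b^2 - 48*b - 4*y^2 + y*(6*b + 4) + 8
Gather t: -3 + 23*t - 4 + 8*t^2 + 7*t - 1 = 8*t^2 + 30*t - 8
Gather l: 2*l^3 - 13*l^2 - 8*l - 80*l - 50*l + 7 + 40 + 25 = 2*l^3 - 13*l^2 - 138*l + 72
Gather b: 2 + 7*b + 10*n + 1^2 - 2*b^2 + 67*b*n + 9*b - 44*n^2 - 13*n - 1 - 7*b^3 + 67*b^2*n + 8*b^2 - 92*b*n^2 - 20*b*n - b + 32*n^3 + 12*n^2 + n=-7*b^3 + b^2*(67*n + 6) + b*(-92*n^2 + 47*n + 15) + 32*n^3 - 32*n^2 - 2*n + 2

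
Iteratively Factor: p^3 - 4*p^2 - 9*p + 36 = (p - 4)*(p^2 - 9) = (p - 4)*(p + 3)*(p - 3)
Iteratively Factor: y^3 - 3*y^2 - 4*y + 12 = (y + 2)*(y^2 - 5*y + 6) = (y - 2)*(y + 2)*(y - 3)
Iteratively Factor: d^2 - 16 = (d - 4)*(d + 4)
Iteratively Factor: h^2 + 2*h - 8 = (h + 4)*(h - 2)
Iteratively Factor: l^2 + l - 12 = (l - 3)*(l + 4)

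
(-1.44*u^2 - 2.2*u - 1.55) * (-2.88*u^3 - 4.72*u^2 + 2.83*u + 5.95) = 4.1472*u^5 + 13.1328*u^4 + 10.7728*u^3 - 7.478*u^2 - 17.4765*u - 9.2225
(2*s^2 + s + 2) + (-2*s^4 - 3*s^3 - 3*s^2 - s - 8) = -2*s^4 - 3*s^3 - s^2 - 6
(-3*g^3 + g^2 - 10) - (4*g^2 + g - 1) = -3*g^3 - 3*g^2 - g - 9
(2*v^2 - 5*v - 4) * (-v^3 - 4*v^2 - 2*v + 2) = -2*v^5 - 3*v^4 + 20*v^3 + 30*v^2 - 2*v - 8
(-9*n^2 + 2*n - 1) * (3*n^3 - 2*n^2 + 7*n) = -27*n^5 + 24*n^4 - 70*n^3 + 16*n^2 - 7*n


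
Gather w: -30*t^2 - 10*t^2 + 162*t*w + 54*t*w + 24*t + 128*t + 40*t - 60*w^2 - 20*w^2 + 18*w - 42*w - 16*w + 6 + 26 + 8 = -40*t^2 + 192*t - 80*w^2 + w*(216*t - 40) + 40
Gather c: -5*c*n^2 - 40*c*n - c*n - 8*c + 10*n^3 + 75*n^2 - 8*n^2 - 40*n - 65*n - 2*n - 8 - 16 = c*(-5*n^2 - 41*n - 8) + 10*n^3 + 67*n^2 - 107*n - 24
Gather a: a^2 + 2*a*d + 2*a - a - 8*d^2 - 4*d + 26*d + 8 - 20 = a^2 + a*(2*d + 1) - 8*d^2 + 22*d - 12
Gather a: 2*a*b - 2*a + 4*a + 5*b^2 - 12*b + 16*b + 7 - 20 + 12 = a*(2*b + 2) + 5*b^2 + 4*b - 1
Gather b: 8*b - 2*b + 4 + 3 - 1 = 6*b + 6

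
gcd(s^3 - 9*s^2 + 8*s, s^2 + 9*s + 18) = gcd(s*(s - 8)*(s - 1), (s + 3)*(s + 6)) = 1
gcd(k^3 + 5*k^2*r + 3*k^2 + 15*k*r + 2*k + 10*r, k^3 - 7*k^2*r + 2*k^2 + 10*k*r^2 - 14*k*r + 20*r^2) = k + 2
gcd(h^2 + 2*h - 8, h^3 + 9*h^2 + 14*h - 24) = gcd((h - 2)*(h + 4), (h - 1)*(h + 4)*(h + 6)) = h + 4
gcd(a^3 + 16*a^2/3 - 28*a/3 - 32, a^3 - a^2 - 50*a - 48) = a + 6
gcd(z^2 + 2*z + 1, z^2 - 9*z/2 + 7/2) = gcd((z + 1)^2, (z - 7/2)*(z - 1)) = 1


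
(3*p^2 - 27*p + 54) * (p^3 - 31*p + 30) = 3*p^5 - 27*p^4 - 39*p^3 + 927*p^2 - 2484*p + 1620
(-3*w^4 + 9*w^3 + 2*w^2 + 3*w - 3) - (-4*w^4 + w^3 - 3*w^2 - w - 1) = w^4 + 8*w^3 + 5*w^2 + 4*w - 2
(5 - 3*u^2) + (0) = 5 - 3*u^2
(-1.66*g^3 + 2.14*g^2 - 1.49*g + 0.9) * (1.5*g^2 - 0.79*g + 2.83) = -2.49*g^5 + 4.5214*g^4 - 8.6234*g^3 + 8.5833*g^2 - 4.9277*g + 2.547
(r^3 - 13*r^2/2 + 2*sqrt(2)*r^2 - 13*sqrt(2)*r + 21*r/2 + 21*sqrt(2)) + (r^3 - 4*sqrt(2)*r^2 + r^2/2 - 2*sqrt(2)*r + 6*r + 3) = 2*r^3 - 6*r^2 - 2*sqrt(2)*r^2 - 15*sqrt(2)*r + 33*r/2 + 3 + 21*sqrt(2)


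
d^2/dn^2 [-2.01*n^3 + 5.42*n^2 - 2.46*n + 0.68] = 10.84 - 12.06*n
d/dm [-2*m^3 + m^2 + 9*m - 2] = -6*m^2 + 2*m + 9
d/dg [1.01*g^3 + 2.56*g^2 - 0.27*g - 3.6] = 3.03*g^2 + 5.12*g - 0.27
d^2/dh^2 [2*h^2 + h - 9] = 4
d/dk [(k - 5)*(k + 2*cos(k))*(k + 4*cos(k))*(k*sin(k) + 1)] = (5 - k)*(k + 2*cos(k))*(k*sin(k) + 1)*(4*sin(k) - 1) + (5 - k)*(k + 4*cos(k))*(k*sin(k) + 1)*(2*sin(k) - 1) + (k - 5)*(k + 2*cos(k))*(k + 4*cos(k))*(k*cos(k) + sin(k)) + (k + 2*cos(k))*(k + 4*cos(k))*(k*sin(k) + 1)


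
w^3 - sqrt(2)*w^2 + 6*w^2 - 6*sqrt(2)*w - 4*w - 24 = (w + 6)*(w - 2*sqrt(2))*(w + sqrt(2))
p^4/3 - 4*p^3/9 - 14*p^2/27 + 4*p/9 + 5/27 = (p/3 + 1/3)*(p - 5/3)*(p - 1)*(p + 1/3)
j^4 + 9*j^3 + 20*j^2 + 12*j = j*(j + 1)*(j + 2)*(j + 6)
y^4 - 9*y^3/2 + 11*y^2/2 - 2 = (y - 2)^2*(y - 1)*(y + 1/2)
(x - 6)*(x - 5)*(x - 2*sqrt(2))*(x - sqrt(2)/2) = x^4 - 11*x^3 - 5*sqrt(2)*x^3/2 + 32*x^2 + 55*sqrt(2)*x^2/2 - 75*sqrt(2)*x - 22*x + 60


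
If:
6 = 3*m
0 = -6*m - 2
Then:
No Solution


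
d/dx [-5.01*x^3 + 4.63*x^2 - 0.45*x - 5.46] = -15.03*x^2 + 9.26*x - 0.45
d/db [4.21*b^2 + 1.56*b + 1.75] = 8.42*b + 1.56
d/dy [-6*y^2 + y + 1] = 1 - 12*y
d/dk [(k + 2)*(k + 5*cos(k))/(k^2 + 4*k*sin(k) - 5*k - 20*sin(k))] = (-(k + 2)*(k + 5*cos(k))*(4*k*cos(k) + 2*k + 4*sin(k) - 20*cos(k) - 5) + (k - (k + 2)*(5*sin(k) - 1) + 5*cos(k))*(k^2 + 4*k*sin(k) - 5*k - 20*sin(k)))/((k - 5)^2*(k + 4*sin(k))^2)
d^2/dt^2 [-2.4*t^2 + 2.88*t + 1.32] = -4.80000000000000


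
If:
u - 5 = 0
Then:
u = 5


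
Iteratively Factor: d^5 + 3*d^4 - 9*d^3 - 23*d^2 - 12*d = (d + 1)*(d^4 + 2*d^3 - 11*d^2 - 12*d) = (d + 1)^2*(d^3 + d^2 - 12*d) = (d - 3)*(d + 1)^2*(d^2 + 4*d) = d*(d - 3)*(d + 1)^2*(d + 4)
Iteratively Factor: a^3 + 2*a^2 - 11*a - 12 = (a - 3)*(a^2 + 5*a + 4) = (a - 3)*(a + 1)*(a + 4)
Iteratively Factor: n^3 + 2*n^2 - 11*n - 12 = (n + 4)*(n^2 - 2*n - 3) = (n - 3)*(n + 4)*(n + 1)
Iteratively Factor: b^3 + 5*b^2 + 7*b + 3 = (b + 1)*(b^2 + 4*b + 3) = (b + 1)*(b + 3)*(b + 1)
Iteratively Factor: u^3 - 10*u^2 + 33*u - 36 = (u - 3)*(u^2 - 7*u + 12) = (u - 3)^2*(u - 4)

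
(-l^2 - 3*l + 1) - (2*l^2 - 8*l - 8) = -3*l^2 + 5*l + 9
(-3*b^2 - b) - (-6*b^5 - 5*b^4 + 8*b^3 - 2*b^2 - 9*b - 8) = 6*b^5 + 5*b^4 - 8*b^3 - b^2 + 8*b + 8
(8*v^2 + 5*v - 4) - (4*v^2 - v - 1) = 4*v^2 + 6*v - 3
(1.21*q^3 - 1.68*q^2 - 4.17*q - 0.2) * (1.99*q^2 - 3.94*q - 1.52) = 2.4079*q^5 - 8.1106*q^4 - 3.5183*q^3 + 18.5854*q^2 + 7.1264*q + 0.304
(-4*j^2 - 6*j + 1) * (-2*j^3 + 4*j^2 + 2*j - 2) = 8*j^5 - 4*j^4 - 34*j^3 + 14*j - 2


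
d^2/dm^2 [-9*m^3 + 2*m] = -54*m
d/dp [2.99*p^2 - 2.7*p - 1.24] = 5.98*p - 2.7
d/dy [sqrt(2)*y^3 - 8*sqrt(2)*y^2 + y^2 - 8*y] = 3*sqrt(2)*y^2 - 16*sqrt(2)*y + 2*y - 8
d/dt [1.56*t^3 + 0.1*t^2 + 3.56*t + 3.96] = 4.68*t^2 + 0.2*t + 3.56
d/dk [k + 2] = 1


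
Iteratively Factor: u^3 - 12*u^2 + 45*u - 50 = (u - 2)*(u^2 - 10*u + 25) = (u - 5)*(u - 2)*(u - 5)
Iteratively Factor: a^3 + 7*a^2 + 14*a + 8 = (a + 1)*(a^2 + 6*a + 8) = (a + 1)*(a + 2)*(a + 4)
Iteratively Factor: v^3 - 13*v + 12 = (v - 3)*(v^2 + 3*v - 4) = (v - 3)*(v - 1)*(v + 4)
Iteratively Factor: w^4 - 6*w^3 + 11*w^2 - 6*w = (w - 3)*(w^3 - 3*w^2 + 2*w) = w*(w - 3)*(w^2 - 3*w + 2) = w*(w - 3)*(w - 2)*(w - 1)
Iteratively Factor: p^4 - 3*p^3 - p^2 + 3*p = (p - 1)*(p^3 - 2*p^2 - 3*p) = (p - 3)*(p - 1)*(p^2 + p) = p*(p - 3)*(p - 1)*(p + 1)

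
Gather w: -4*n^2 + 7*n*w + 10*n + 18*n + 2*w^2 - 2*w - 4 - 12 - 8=-4*n^2 + 28*n + 2*w^2 + w*(7*n - 2) - 24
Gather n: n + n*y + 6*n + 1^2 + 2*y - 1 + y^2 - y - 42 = n*(y + 7) + y^2 + y - 42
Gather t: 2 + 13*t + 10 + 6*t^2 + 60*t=6*t^2 + 73*t + 12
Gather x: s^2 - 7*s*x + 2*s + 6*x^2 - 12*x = s^2 + 2*s + 6*x^2 + x*(-7*s - 12)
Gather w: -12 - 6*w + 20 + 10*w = 4*w + 8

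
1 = 1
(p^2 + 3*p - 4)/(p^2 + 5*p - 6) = (p + 4)/(p + 6)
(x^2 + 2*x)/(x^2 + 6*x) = (x + 2)/(x + 6)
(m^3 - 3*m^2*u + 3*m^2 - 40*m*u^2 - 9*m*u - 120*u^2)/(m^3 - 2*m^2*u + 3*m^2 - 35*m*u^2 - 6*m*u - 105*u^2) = (-m + 8*u)/(-m + 7*u)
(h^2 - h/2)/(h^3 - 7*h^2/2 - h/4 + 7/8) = 4*h/(4*h^2 - 12*h - 7)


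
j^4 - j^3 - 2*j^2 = j^2*(j - 2)*(j + 1)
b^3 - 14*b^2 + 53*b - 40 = (b - 8)*(b - 5)*(b - 1)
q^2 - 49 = (q - 7)*(q + 7)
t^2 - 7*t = t*(t - 7)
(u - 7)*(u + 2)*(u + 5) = u^3 - 39*u - 70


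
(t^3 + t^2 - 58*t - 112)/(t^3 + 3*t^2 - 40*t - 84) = (t - 8)/(t - 6)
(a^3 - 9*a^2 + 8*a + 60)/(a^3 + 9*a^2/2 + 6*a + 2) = 2*(a^2 - 11*a + 30)/(2*a^2 + 5*a + 2)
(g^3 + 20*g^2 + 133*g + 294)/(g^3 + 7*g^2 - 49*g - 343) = (g + 6)/(g - 7)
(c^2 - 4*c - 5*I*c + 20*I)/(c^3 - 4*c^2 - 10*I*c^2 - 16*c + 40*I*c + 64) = (c - 5*I)/(c^2 - 10*I*c - 16)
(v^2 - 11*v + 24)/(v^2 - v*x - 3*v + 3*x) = (8 - v)/(-v + x)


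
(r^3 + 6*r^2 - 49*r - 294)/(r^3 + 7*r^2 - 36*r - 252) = (r - 7)/(r - 6)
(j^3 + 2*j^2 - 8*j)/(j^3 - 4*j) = (j + 4)/(j + 2)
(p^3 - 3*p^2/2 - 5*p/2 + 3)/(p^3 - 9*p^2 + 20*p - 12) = (p + 3/2)/(p - 6)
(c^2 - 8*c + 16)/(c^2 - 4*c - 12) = (-c^2 + 8*c - 16)/(-c^2 + 4*c + 12)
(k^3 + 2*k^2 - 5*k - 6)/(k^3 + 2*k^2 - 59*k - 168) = (k^2 - k - 2)/(k^2 - k - 56)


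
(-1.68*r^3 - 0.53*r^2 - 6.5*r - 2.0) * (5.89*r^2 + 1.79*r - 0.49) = -9.8952*r^5 - 6.1289*r^4 - 38.4105*r^3 - 23.1553*r^2 - 0.395*r + 0.98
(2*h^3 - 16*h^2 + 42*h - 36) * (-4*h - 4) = -8*h^4 + 56*h^3 - 104*h^2 - 24*h + 144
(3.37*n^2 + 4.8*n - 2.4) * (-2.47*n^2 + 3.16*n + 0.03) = -8.3239*n^4 - 1.2068*n^3 + 21.1971*n^2 - 7.44*n - 0.072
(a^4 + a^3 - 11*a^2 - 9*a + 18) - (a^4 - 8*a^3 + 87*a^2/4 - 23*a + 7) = 9*a^3 - 131*a^2/4 + 14*a + 11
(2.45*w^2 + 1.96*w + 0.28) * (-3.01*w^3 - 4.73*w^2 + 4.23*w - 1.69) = -7.3745*w^5 - 17.4881*w^4 + 0.2499*w^3 + 2.8259*w^2 - 2.128*w - 0.4732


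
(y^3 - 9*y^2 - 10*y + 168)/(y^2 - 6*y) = y - 3 - 28/y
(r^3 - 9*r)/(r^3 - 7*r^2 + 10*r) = (r^2 - 9)/(r^2 - 7*r + 10)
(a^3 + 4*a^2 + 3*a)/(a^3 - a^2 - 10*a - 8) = a*(a + 3)/(a^2 - 2*a - 8)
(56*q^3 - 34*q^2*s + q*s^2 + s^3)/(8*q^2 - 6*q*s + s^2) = 7*q + s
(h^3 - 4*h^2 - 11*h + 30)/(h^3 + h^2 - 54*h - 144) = (h^2 - 7*h + 10)/(h^2 - 2*h - 48)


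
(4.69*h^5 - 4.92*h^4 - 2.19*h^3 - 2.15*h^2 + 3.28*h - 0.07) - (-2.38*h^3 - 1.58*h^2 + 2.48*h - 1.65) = 4.69*h^5 - 4.92*h^4 + 0.19*h^3 - 0.57*h^2 + 0.8*h + 1.58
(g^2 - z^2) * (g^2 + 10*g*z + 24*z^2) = g^4 + 10*g^3*z + 23*g^2*z^2 - 10*g*z^3 - 24*z^4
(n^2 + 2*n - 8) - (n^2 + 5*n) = -3*n - 8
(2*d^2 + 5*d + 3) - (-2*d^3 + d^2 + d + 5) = 2*d^3 + d^2 + 4*d - 2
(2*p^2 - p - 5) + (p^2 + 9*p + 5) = 3*p^2 + 8*p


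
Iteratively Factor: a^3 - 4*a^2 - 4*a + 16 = (a + 2)*(a^2 - 6*a + 8) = (a - 4)*(a + 2)*(a - 2)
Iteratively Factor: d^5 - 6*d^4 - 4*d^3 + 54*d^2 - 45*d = (d - 1)*(d^4 - 5*d^3 - 9*d^2 + 45*d) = d*(d - 1)*(d^3 - 5*d^2 - 9*d + 45) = d*(d - 3)*(d - 1)*(d^2 - 2*d - 15) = d*(d - 5)*(d - 3)*(d - 1)*(d + 3)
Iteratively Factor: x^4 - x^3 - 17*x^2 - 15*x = (x + 3)*(x^3 - 4*x^2 - 5*x) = (x + 1)*(x + 3)*(x^2 - 5*x) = (x - 5)*(x + 1)*(x + 3)*(x)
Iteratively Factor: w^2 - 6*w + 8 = (w - 4)*(w - 2)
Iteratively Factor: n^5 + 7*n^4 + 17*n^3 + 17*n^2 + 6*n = (n + 1)*(n^4 + 6*n^3 + 11*n^2 + 6*n) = (n + 1)*(n + 3)*(n^3 + 3*n^2 + 2*n) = n*(n + 1)*(n + 3)*(n^2 + 3*n + 2) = n*(n + 1)*(n + 2)*(n + 3)*(n + 1)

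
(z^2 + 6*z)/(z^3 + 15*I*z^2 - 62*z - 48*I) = z*(z + 6)/(z^3 + 15*I*z^2 - 62*z - 48*I)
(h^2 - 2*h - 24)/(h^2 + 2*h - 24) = (h^2 - 2*h - 24)/(h^2 + 2*h - 24)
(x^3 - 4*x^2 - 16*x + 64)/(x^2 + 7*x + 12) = (x^2 - 8*x + 16)/(x + 3)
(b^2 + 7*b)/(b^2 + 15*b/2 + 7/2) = 2*b/(2*b + 1)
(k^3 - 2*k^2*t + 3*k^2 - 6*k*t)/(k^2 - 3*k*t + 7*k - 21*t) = k*(k^2 - 2*k*t + 3*k - 6*t)/(k^2 - 3*k*t + 7*k - 21*t)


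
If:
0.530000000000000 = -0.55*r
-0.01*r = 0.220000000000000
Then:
No Solution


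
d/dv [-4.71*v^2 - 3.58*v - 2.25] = -9.42*v - 3.58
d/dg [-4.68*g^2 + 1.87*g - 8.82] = 1.87 - 9.36*g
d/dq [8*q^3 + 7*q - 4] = 24*q^2 + 7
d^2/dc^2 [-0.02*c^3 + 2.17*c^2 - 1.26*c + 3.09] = 4.34 - 0.12*c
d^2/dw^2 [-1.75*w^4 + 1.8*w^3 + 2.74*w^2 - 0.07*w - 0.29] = -21.0*w^2 + 10.8*w + 5.48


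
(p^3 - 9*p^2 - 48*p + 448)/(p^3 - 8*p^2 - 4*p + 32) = (p^2 - p - 56)/(p^2 - 4)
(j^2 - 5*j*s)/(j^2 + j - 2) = j*(j - 5*s)/(j^2 + j - 2)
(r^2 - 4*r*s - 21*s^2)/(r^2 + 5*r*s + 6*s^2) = (r - 7*s)/(r + 2*s)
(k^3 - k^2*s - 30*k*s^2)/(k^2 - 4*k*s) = (k^2 - k*s - 30*s^2)/(k - 4*s)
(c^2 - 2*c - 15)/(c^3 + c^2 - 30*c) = (c + 3)/(c*(c + 6))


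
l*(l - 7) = l^2 - 7*l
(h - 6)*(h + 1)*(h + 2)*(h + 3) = h^4 - 25*h^2 - 60*h - 36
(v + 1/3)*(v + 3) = v^2 + 10*v/3 + 1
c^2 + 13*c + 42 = (c + 6)*(c + 7)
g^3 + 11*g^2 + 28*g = g*(g + 4)*(g + 7)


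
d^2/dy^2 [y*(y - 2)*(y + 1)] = 6*y - 2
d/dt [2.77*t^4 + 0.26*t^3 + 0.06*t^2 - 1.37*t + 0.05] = 11.08*t^3 + 0.78*t^2 + 0.12*t - 1.37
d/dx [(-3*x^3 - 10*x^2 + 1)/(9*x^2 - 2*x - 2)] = (-27*x^4 + 12*x^3 + 38*x^2 + 22*x + 2)/(81*x^4 - 36*x^3 - 32*x^2 + 8*x + 4)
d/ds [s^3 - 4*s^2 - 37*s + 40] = 3*s^2 - 8*s - 37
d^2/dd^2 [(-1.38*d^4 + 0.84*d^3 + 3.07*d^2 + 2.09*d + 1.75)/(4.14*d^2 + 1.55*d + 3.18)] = (-47.305296*d^6 - 53.13276*d^5 - 128.900556*d^4 - 94.670508*d^3 - 205.156368*d^2 - 46.746612*d + 3.817466)/(70.957944*d^6 + 79.69914*d^5 + 193.350834*d^4 + 126.160235*d^3 + 148.515858*d^2 + 47.02266*d + 32.157432)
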